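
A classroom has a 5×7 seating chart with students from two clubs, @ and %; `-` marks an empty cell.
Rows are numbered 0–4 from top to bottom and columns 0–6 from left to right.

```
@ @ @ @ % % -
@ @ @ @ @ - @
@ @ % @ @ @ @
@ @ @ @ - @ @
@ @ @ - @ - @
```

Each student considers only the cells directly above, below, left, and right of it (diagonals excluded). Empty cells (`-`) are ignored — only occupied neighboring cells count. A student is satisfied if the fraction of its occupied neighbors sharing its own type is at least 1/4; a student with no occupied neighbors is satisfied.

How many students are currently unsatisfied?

1

Row 0: (0,0)@ 2/2 ✓ · (0,1)@ 3/3 ✓ · (0,2)@ 3/3 ✓ · (0,3)@ 2/3 ✓ · (0,4)% 1/3 ✓ · (0,5)% 1/1 ✓
Row 1: (1,0)@ 3/3 ✓ · (1,1)@ 4/4 ✓ · (1,2)@ 3/4 ✓ · (1,3)@ 4/4 ✓ · (1,4)@ 2/3 ✓ · (1,6)@ 1/1 ✓
Row 2: (2,0)@ 3/3 ✓ · (2,1)@ 3/4 ✓ · (2,2)% 0/4 ✗ · (2,3)@ 3/4 ✓ · (2,4)@ 3/3 ✓ · (2,5)@ 3/3 ✓ · (2,6)@ 3/3 ✓
Row 3: (3,0)@ 3/3 ✓ · (3,1)@ 4/4 ✓ · (3,2)@ 3/4 ✓ · (3,3)@ 2/2 ✓ · (3,5)@ 2/2 ✓ · (3,6)@ 3/3 ✓
Row 4: (4,0)@ 2/2 ✓ · (4,1)@ 3/3 ✓ · (4,2)@ 2/2 ✓ · (4,4)@ 0/0 ✓ · (4,6)@ 1/1 ✓
Unsatisfied: (2,2) — 1 in total.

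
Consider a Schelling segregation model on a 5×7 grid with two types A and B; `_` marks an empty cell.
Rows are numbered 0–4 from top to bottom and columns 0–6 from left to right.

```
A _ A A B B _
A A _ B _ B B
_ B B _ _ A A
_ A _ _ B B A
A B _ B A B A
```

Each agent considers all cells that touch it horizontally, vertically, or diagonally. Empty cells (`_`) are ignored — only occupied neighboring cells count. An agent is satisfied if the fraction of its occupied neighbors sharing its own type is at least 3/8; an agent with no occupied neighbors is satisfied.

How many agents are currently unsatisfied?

Row 0: (0,0)A 2/2 satisfied · (0,2)A 2/3 satisfied · (0,3)A 1/3 not · (0,4)B 3/4 satisfied · (0,5)B 3/3 satisfied
Row 1: (1,0)A 2/3 satisfied · (1,1)A 3/5 satisfied · (1,3)B 2/4 satisfied · (1,5)B 3/5 satisfied · (1,6)B 2/4 satisfied
Row 2: (2,1)B 1/4 not · (2,2)B 2/4 satisfied · (2,5)A 2/6 not · (2,6)A 2/5 satisfied
Row 3: (3,1)A 1/4 not · (3,4)B 3/5 satisfied · (3,5)B 2/7 not · (3,6)A 3/5 satisfied
Row 4: (4,0)A 1/2 satisfied · (4,1)B 0/2 not · (4,3)B 1/2 satisfied · (4,4)A 0/4 not · (4,5)B 2/5 satisfied · (4,6)A 1/3 not
Unsatisfied: (0,3), (2,1), (2,5), (3,1), (3,5), (4,1), (4,4), (4,6) — 8 in total.

8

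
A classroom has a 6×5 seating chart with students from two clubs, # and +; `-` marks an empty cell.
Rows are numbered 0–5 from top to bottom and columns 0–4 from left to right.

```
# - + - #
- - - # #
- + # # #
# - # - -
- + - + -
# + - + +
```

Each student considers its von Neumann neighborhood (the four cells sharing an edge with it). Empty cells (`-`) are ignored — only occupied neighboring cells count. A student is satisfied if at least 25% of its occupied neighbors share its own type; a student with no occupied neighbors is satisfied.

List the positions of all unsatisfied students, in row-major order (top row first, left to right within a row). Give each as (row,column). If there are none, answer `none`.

Row 0: (0,0)# 0/0 satisfied · (0,2)+ 0/0 satisfied · (0,4)# 1/1 satisfied
Row 1: (1,3)# 2/2 satisfied · (1,4)# 3/3 satisfied
Row 2: (2,1)+ 0/1 not · (2,2)# 2/3 satisfied · (2,3)# 3/3 satisfied · (2,4)# 2/2 satisfied
Row 3: (3,0)# 0/0 satisfied · (3,2)# 1/1 satisfied
Row 4: (4,1)+ 1/1 satisfied · (4,3)+ 1/1 satisfied
Row 5: (5,0)# 0/1 not · (5,1)+ 1/2 satisfied · (5,3)+ 2/2 satisfied · (5,4)+ 1/1 satisfied

(2,1), (5,0)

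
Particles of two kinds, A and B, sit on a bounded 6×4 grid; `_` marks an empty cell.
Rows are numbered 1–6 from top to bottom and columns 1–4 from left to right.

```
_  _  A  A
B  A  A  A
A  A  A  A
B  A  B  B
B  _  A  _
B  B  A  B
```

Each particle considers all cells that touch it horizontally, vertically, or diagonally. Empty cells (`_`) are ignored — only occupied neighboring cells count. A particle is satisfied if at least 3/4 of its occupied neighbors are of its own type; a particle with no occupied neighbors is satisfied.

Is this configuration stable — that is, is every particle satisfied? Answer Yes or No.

Row 1: (1,3)A 4/4 ok · (1,4)A 3/3 ok
Row 2: (2,1)B 0/3 unhappy · (2,2)A 5/6 ok · (2,3)A 7/7 ok · (2,4)A 5/5 ok
Row 3: (3,1)A 3/5 unhappy · (3,2)A 5/8 unhappy · (3,3)A 6/8 ok · (3,4)A 3/5 unhappy
Row 4: (4,1)B 1/4 unhappy · (4,2)A 4/7 unhappy · (4,3)B 1/6 unhappy · (4,4)B 1/4 unhappy
Row 5: (5,1)B 3/4 ok · (5,3)A 2/6 unhappy
Row 6: (6,1)B 2/2 ok · (6,2)B 2/4 unhappy · (6,3)A 1/3 unhappy · (6,4)B 0/2 unhappy
For instance (2,1) has only 0/3 same-type neighbors, below 3/4.

No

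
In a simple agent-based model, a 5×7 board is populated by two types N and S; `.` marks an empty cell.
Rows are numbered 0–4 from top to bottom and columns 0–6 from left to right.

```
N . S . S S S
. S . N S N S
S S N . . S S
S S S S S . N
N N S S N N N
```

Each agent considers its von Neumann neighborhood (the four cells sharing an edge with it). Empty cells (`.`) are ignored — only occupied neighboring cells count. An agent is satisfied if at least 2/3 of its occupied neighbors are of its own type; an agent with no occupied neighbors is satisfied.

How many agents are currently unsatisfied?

(0,0)N 0/0 ✓
(0,2)S 0/0 ✓
(0,4)S 2/2 ✓
(0,5)S 2/3 ✓
(0,6)S 2/2 ✓
(1,1)S 1/1 ✓
(1,3)N 0/1 ✗
(1,4)S 1/3 ✗
(1,5)N 0/4 ✗
(1,6)S 2/3 ✓
(2,0)S 2/2 ✓
(2,1)S 3/4 ✓
(2,2)N 0/2 ✗
(2,5)S 1/2 ✗
(2,6)S 2/3 ✓
(3,0)S 2/3 ✓
(3,1)S 3/4 ✓
(3,2)S 3/4 ✓
(3,3)S 3/3 ✓
(3,4)S 1/2 ✗
(3,6)N 1/2 ✗
(4,0)N 1/2 ✗
(4,1)N 1/3 ✗
(4,2)S 2/3 ✓
(4,3)S 2/3 ✓
(4,4)N 1/3 ✗
(4,5)N 2/2 ✓
(4,6)N 2/2 ✓
Unsatisfied: (1,3), (1,4), (1,5), (2,2), (2,5), (3,4), (3,6), (4,0), (4,1), (4,4) — 10 in total.

10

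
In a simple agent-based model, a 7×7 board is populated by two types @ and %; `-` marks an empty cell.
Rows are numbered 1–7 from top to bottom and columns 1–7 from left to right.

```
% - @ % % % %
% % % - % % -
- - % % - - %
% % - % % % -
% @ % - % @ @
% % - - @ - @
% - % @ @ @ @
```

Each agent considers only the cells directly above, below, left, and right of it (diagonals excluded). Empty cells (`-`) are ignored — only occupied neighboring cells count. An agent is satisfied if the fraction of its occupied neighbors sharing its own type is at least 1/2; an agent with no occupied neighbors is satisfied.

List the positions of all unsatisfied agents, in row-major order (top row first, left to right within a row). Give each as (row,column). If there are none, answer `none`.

(1,3), (5,2), (5,3), (5,5), (5,6), (7,3)

(1,1)% 1/1 ok
(1,3)@ 0/2 unhappy
(1,4)% 1/2 ok
(1,5)% 3/3 ok
(1,6)% 3/3 ok
(1,7)% 1/1 ok
(2,1)% 2/2 ok
(2,2)% 2/2 ok
(2,3)% 2/3 ok
(2,5)% 2/2 ok
(2,6)% 2/2 ok
(3,3)% 2/2 ok
(3,4)% 2/2 ok
(3,7)% 0/0 ok
(4,1)% 2/2 ok
(4,2)% 1/2 ok
(4,4)% 2/2 ok
(4,5)% 3/3 ok
(4,6)% 1/2 ok
(5,1)% 2/3 ok
(5,2)@ 0/4 unhappy
(5,3)% 0/1 unhappy
(5,5)% 1/3 unhappy
(5,6)@ 1/3 unhappy
(5,7)@ 2/2 ok
(6,1)% 3/3 ok
(6,2)% 1/2 ok
(6,5)@ 1/2 ok
(6,7)@ 2/2 ok
(7,1)% 1/1 ok
(7,3)% 0/1 unhappy
(7,4)@ 1/2 ok
(7,5)@ 3/3 ok
(7,6)@ 2/2 ok
(7,7)@ 2/2 ok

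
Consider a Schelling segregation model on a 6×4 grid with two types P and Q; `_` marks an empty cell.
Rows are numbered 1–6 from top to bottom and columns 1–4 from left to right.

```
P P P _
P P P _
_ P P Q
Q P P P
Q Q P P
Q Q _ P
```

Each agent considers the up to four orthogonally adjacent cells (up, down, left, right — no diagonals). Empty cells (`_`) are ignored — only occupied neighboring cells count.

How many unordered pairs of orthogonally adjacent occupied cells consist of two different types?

Scan each occupied cell's neighbors to the right and below so each pair is counted once.
From row 1: 0 unlike of 5 pairs (running 0/5).
From row 2: 0 unlike of 4 pairs (running 0/9).
From row 3: 2 unlike of 5 pairs (running 2/14).
From row 4: 2 unlike of 7 pairs (running 4/21).
From row 5: 1 unlike of 6 pairs (running 5/27).
From row 6: 0 unlike of 1 pairs (running 5/28).
Total adjacent occupied pairs: 28; unlike-type pairs: 5.

5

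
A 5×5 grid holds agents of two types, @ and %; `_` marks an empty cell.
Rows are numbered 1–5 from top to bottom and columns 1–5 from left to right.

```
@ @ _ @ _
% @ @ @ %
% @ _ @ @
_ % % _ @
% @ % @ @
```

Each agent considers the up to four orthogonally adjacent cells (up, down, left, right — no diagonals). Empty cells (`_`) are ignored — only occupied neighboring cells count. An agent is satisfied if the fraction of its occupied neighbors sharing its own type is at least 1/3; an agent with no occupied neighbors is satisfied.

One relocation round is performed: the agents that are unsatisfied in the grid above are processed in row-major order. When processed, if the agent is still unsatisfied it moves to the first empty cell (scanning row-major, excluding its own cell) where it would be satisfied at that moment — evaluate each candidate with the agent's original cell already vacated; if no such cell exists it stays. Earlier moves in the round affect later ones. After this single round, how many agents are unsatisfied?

0

Initially unsatisfied (in order): (2,5), (5,1), (5,2).
  (2,5) → (4,1).
  (5,1): now satisfied by earlier moves; stays.
  (5,2) → (1,3).
Resulting grid:
@ @ @ @ _
% @ @ @ _
% @ _ @ @
% % % _ @
% _ % @ @
All satisfied now.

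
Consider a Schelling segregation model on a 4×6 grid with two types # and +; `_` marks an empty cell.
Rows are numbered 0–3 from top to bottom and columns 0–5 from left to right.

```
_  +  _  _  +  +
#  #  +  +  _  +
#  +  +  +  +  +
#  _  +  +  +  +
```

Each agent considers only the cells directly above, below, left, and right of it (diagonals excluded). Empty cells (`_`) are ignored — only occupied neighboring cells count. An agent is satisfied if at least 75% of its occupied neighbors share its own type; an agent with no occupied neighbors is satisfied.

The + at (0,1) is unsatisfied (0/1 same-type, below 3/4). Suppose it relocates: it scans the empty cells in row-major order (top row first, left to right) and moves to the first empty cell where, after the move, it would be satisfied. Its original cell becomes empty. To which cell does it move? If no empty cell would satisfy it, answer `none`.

(0,2)

Vacating (0,1). Empty cells in order:
  (0,0): 0/1 same-type → still unsatisfied.
  (0,2): 1/1 same-type → satisfied — stop here.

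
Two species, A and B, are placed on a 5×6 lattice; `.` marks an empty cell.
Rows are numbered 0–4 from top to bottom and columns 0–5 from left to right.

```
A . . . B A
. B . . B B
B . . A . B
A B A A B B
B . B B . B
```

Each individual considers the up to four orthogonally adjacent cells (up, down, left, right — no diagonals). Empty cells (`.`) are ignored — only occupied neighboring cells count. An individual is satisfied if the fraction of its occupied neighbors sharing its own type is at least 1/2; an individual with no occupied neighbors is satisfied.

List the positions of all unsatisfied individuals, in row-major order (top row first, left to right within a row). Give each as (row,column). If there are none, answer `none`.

(0,5), (2,0), (3,0), (3,1), (3,2), (4,0)

(0,0)A 0/0 ✓
(0,4)B 1/2 ✓
(0,5)A 0/2 ✗
(1,1)B 0/0 ✓
(1,4)B 2/2 ✓
(1,5)B 2/3 ✓
(2,0)B 0/1 ✗
(2,3)A 1/1 ✓
(2,5)B 2/2 ✓
(3,0)A 0/3 ✗
(3,1)B 0/2 ✗
(3,2)A 1/3 ✗
(3,3)A 2/4 ✓
(3,4)B 1/2 ✓
(3,5)B 3/3 ✓
(4,0)B 0/1 ✗
(4,2)B 1/2 ✓
(4,3)B 1/2 ✓
(4,5)B 1/1 ✓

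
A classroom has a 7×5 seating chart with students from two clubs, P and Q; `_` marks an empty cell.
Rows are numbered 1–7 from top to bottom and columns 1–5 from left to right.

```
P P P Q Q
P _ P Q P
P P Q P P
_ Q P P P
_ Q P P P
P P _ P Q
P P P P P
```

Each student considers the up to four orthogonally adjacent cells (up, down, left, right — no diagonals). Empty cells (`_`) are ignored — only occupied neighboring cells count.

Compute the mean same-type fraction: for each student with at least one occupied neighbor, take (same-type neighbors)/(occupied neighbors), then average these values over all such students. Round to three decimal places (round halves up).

0.675

(1,1)P 2/2
(1,2)P 2/2
(1,3)P 2/3
(1,4)Q 2/3
(1,5)Q 1/2
(2,1)P 2/2
(2,3)P 1/3
(2,4)Q 1/4
(2,5)P 1/3
(3,1)P 2/2
(3,2)P 1/3
(3,3)Q 0/4
(3,4)P 2/4
(3,5)P 3/3
(4,2)Q 1/3
(4,3)P 2/4
(4,4)P 4/4
(4,5)P 3/3
(5,2)Q 1/3
(5,3)P 2/3
(5,4)P 4/4
(5,5)P 2/3
(6,1)P 2/2
(6,2)P 2/3
(6,4)P 2/3
(6,5)Q 0/3
(7,1)P 2/2
(7,2)P 3/3
(7,3)P 2/2
(7,4)P 3/3
(7,5)P 1/2
Sum over 31 students: 2/2 + 2/2 + 2/3 + 2/3 + 1/2 + 2/2 + 1/3 + 1/4 + 1/3 + 2/2 + 1/3 + 0/4 + 2/4 + 3/3 + 1/3 + 2/4 + 4/4 + 3/3 + 1/3 + 2/3 + 4/4 + 2/3 + 2/2 + 2/3 + 2/3 + 0/3 + 2/2 + 3/3 + 2/2 + 3/3 + 1/2 = 251/12; mean = 251/12 ÷ 31 = 251/372 = 0.674731… → 0.675.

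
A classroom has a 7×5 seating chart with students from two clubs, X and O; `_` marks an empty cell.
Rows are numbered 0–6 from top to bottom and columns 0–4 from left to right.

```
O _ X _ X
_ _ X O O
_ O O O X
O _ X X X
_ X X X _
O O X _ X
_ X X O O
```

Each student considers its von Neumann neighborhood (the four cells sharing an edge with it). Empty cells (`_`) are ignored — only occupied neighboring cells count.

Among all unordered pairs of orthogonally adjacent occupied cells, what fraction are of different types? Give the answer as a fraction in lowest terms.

Scan each occupied cell's neighbors to the right and below so each pair is counted once.
Row 0: X(0,2)–X(1,2)= X(0,4)–O(1,4)≠  → 1/2 unlike.
Row 1: X(1,2)–O(1,3)≠ X(1,2)–O(2,2)≠ O(1,3)–O(1,4)= O(1,3)–O(2,3)= O(1,4)–X(2,4)≠  → 3/5 unlike.
Row 2: O(2,1)–O(2,2)= O(2,2)–O(2,3)= O(2,2)–X(3,2)≠ O(2,3)–X(2,4)≠ O(2,3)–X(3,3)≠ X(2,4)–X(3,4)=  → 3/6 unlike.
Row 3: X(3,2)–X(3,3)= X(3,2)–X(4,2)= X(3,3)–X(3,4)= X(3,3)–X(4,3)=  → 0/4 unlike.
Row 4: X(4,1)–X(4,2)= X(4,1)–O(5,1)≠ X(4,2)–X(4,3)= X(4,2)–X(5,2)=  → 1/4 unlike.
Row 5: O(5,0)–O(5,1)= O(5,1)–X(5,2)≠ O(5,1)–X(6,1)≠ X(5,2)–X(6,2)= X(5,4)–O(6,4)≠  → 3/5 unlike.
Row 6: X(6,1)–X(6,2)= X(6,2)–O(6,3)≠ O(6,3)–O(6,4)=  → 1/3 unlike.
Total adjacent occupied pairs: 29; unlike-type pairs: 12.
12/29 is already in lowest terms.

12/29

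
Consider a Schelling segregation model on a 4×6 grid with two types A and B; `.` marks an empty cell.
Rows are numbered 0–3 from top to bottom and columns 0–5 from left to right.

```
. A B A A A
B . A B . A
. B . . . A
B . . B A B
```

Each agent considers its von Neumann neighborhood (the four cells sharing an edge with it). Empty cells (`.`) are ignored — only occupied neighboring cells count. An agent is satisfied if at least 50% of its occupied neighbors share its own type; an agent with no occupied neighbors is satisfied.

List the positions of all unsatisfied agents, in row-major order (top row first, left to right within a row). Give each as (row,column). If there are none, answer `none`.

(0,1)A 0/1 unhappy
(0,2)B 0/3 unhappy
(0,3)A 1/3 unhappy
(0,4)A 2/2 ok
(0,5)A 2/2 ok
(1,0)B 0/0 ok
(1,2)A 0/2 unhappy
(1,3)B 0/2 unhappy
(1,5)A 2/2 ok
(2,1)B 0/0 ok
(2,5)A 1/2 ok
(3,0)B 0/0 ok
(3,3)B 0/1 unhappy
(3,4)A 0/2 unhappy
(3,5)B 0/2 unhappy

(0,1), (0,2), (0,3), (1,2), (1,3), (3,3), (3,4), (3,5)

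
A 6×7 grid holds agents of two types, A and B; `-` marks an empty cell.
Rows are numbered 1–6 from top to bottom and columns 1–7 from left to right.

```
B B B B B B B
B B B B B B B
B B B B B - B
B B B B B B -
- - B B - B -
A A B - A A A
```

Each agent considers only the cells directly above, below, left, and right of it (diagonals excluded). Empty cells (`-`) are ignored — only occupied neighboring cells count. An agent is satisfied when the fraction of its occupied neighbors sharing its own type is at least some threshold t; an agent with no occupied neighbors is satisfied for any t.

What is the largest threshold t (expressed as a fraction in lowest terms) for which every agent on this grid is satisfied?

1/2

(1,1)B 2/2
(1,2)B 3/3
(1,3)B 3/3
(1,4)B 3/3
(1,5)B 3/3
(1,6)B 3/3
(1,7)B 2/2
(2,1)B 3/3
(2,2)B 4/4
(2,3)B 4/4
(2,4)B 4/4
(2,5)B 4/4
(2,6)B 3/3
(2,7)B 3/3
(3,1)B 3/3
(3,2)B 4/4
(3,3)B 4/4
(3,4)B 4/4
(3,5)B 3/3
(3,7)B 1/1
(4,1)B 2/2
(4,2)B 3/3
(4,3)B 4/4
(4,4)B 4/4
(4,5)B 3/3
(4,6)B 2/2
(5,3)B 3/3
(5,4)B 2/2
(5,6)B 1/2
(6,1)A 1/1
(6,2)A 1/2
(6,3)B 1/2
(6,5)A 1/1
(6,6)A 2/3
(6,7)A 1/1
The smallest same-type fraction is 1/2 at (5,6), which reduces to 1/2. Any threshold above that leaves this agent unsatisfied.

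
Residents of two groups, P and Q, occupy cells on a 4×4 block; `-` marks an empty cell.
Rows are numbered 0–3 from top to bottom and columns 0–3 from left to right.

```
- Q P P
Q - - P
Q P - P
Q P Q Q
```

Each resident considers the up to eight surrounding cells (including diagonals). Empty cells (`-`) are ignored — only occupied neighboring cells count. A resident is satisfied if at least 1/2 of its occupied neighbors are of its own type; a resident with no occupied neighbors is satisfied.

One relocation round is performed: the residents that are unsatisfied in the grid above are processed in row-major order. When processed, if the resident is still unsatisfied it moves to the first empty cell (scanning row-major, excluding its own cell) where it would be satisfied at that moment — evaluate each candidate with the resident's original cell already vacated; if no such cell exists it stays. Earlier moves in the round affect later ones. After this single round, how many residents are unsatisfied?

1

Initially unsatisfied (in order): (2,1), (2,3), (3,0), (3,1), (3,2).
  (2,1) → (1,2).
  (2,3): now satisfied by earlier moves; stays.
  (3,0): now satisfied by earlier moves; stays.
  (3,1) → (2,2).
  (3,2) → (0,0).
Resulting grid:
Q Q P P
Q - P P
Q - P P
Q - - Q
Unsatisfied now: (3,3).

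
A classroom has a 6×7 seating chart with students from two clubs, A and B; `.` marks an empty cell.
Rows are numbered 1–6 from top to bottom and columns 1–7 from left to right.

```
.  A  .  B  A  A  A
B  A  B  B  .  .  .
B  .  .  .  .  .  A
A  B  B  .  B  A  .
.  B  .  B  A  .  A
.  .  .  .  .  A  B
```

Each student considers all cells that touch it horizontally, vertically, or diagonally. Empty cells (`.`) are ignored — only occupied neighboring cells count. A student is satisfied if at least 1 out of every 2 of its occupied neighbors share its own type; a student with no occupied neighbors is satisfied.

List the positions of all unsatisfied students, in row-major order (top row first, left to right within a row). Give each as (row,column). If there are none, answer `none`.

(1,2)A 1/3 unhappy
(1,4)B 2/3 ok
(1,5)A 1/3 unhappy
(1,6)A 2/2 ok
(1,7)A 1/1 ok
(2,1)B 1/3 unhappy
(2,2)A 1/4 unhappy
(2,3)B 2/4 ok
(2,4)B 2/3 ok
(3,1)B 2/4 ok
(3,7)A 1/1 ok
(4,1)A 0/3 unhappy
(4,2)B 3/4 ok
(4,3)B 3/3 ok
(4,5)B 1/3 unhappy
(4,6)A 3/4 ok
(5,2)B 2/3 ok
(5,4)B 2/3 ok
(5,5)A 2/4 ok
(5,7)A 2/3 ok
(6,6)A 2/3 ok
(6,7)B 0/2 unhappy

(1,2), (1,5), (2,1), (2,2), (4,1), (4,5), (6,7)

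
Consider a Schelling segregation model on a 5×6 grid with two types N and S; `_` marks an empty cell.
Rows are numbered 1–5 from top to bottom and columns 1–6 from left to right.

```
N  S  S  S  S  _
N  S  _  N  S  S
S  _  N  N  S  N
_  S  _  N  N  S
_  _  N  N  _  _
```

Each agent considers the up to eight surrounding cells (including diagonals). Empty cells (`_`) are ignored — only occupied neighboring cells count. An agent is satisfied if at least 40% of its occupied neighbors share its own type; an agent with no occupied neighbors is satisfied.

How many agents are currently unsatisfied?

7

(1,1)N 1/3 not
(1,2)S 2/4 satisfied
(1,3)S 3/4 satisfied
(1,4)S 3/4 satisfied
(1,5)S 3/4 satisfied
(2,1)N 1/4 not
(2,2)S 3/6 satisfied
(2,4)N 2/7 not
(2,5)S 4/7 satisfied
(2,6)S 3/4 satisfied
(3,1)S 2/3 satisfied
(3,3)N 3/5 satisfied
(3,4)N 4/6 satisfied
(3,5)S 3/8 not
(3,6)N 1/5 not
(4,2)S 1/3 not
(4,4)N 5/6 satisfied
(4,5)N 4/6 satisfied
(4,6)S 1/3 not
(5,3)N 2/3 satisfied
(5,4)N 3/3 satisfied
Unsatisfied: (1,1), (2,1), (2,4), (3,5), (3,6), (4,2), (4,6) — 7 in total.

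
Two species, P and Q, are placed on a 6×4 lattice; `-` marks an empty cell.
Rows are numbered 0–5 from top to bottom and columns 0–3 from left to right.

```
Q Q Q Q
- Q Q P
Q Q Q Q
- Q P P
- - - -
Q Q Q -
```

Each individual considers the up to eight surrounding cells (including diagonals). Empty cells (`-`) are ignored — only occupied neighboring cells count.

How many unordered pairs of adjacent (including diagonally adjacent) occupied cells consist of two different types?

11

Scan each occupied cell's neighbors to the right and below (and the two forward diagonals) so each pair is counted once.
From row 0: 2 unlike of 11 pairs (running 2/11).
From row 1: 3 unlike of 10 pairs (running 5/21).
From row 2: 5 unlike of 11 pairs (running 10/32).
From row 3: 1 unlike of 2 pairs (running 11/34).
From row 5: 0 unlike of 2 pairs (running 11/36).
Total adjacent occupied pairs: 36; unlike-type pairs: 11.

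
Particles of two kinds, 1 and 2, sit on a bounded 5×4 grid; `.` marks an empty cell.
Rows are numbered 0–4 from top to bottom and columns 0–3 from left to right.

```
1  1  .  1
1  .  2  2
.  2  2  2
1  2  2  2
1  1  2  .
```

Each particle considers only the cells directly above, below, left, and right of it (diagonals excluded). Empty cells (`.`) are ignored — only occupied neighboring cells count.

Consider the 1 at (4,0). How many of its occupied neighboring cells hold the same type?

2

Occupied neighbors of (4,0): (3,0)=1, (4,1)=1.
Same type (1): 2 of 2.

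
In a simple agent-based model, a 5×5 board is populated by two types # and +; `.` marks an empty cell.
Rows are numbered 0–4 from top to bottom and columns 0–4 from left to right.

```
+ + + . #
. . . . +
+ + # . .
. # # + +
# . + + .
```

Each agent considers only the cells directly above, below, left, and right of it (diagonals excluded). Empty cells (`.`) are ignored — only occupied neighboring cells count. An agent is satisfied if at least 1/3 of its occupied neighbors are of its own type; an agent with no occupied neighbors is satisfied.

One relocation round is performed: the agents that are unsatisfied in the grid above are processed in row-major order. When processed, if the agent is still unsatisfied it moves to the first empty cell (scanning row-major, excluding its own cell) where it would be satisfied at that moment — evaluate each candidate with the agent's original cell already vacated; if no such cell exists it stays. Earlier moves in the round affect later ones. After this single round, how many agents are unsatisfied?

Initially unsatisfied (in order): (0,4), (1,4).
  (0,4) → (1,2).
  (1,4): now satisfied by earlier moves; stays.
Resulting grid:
+ + + . .
. . # . +
+ + # . .
. # # + +
# . + + .
All satisfied now.

0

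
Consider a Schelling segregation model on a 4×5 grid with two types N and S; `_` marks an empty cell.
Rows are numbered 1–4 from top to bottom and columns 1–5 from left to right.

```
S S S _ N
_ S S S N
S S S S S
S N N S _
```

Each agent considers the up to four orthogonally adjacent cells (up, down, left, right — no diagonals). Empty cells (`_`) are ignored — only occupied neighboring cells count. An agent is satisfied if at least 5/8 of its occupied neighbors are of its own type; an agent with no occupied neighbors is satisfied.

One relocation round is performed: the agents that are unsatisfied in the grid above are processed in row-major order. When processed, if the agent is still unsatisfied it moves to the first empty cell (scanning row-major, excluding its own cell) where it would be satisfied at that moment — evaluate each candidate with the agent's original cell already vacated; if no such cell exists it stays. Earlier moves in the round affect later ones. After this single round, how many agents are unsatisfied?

Initially unsatisfied (in order): (2,5), (3,5), (4,1), (4,2), (4,3), (4,4).
  (2,5): no empty cell satisfies it; stays.
  (3,5) → (1,4).
  (4,1) → (2,1).
  (4,2): no empty cell satisfies it; stays.
  (4,3): no empty cell satisfies it; stays.
  (4,4) → (4,5).
Resulting grid:
S S S S N
S S S S N
S S S S _
_ N N _ S
Unsatisfied now: (1,5), (2,5), (4,2), (4,3).

4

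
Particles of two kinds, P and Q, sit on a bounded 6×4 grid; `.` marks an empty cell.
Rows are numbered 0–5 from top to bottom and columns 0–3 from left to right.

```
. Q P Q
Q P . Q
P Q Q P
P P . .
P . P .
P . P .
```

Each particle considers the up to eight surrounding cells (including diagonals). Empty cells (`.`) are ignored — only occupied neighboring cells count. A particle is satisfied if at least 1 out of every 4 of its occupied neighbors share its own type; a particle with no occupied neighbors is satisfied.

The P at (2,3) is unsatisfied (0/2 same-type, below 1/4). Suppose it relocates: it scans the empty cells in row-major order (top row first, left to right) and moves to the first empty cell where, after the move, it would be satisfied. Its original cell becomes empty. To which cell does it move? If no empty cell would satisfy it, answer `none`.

Vacating (2,3). Empty cells in order:
  (0,0): 1/3 same-type → satisfied — stop here.

(0,0)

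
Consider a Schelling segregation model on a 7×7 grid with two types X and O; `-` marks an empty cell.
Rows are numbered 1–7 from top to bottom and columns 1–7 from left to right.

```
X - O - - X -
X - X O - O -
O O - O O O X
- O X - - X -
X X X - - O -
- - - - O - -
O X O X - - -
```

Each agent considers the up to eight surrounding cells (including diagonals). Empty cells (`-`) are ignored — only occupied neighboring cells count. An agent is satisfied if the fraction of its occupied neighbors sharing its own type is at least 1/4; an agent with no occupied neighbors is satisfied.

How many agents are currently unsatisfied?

(1,1)X 1/1 ✓
(1,3)O 1/2 ✓
(1,6)X 0/1 ✗
(2,1)X 1/3 ✓
(2,3)X 0/4 ✗
(2,4)O 3/4 ✓
(2,6)O 2/4 ✓
(3,1)O 2/3 ✓
(3,2)O 2/5 ✓
(3,4)O 2/4 ✓
(3,5)O 4/5 ✓
(3,6)O 2/4 ✓
(3,7)X 1/3 ✓
(4,2)O 2/6 ✓
(4,3)X 2/5 ✓
(4,6)X 1/4 ✓
(5,1)X 1/2 ✓
(5,2)X 3/4 ✓
(5,3)X 2/3 ✓
(5,6)O 1/2 ✓
(6,5)O 1/2 ✓
(7,1)O 0/1 ✗
(7,2)X 0/2 ✗
(7,3)O 0/2 ✗
(7,4)X 0/2 ✗
Unsatisfied: (1,6), (2,3), (7,1), (7,2), (7,3), (7,4) — 6 in total.

6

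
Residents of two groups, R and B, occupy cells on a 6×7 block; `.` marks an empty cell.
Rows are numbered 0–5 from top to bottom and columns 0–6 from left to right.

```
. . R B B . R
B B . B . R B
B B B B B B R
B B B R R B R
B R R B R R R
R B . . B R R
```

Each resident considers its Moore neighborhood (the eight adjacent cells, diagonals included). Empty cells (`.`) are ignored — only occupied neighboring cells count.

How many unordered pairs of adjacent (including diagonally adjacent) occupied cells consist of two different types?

41

Scan each occupied cell's neighbors to the right and below (and the two forward diagonals) so each pair is counted once.
From row 0: 5 unlike of 9 pairs (running 5/9).
From row 1: 4 unlike of 15 pairs (running 9/24).
From row 2: 9 unlike of 25 pairs (running 18/49).
From row 3: 13 unlike of 25 pairs (running 31/74).
From row 4: 8 unlike of 19 pairs (running 39/93).
From row 5: 2 unlike of 3 pairs (running 41/96).
Total adjacent occupied pairs: 96; unlike-type pairs: 41.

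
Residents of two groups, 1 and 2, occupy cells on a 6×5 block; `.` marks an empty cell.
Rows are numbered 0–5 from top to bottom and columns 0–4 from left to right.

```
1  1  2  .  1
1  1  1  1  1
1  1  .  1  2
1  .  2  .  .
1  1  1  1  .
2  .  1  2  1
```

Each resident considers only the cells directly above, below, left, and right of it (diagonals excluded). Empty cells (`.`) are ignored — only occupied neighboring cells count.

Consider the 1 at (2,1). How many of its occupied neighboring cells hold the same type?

2

Occupied neighbors of (2,1): (1,1)=1, (2,0)=1.
Same type (1): 2 of 2.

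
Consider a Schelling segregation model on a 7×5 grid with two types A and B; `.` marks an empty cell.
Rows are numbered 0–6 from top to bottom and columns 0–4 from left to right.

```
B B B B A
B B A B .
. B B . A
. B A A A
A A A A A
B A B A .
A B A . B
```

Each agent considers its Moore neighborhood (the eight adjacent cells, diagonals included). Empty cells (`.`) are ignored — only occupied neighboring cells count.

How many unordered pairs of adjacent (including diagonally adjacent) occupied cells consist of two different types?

31

Scan each occupied cell's neighbors to the right and below (and the two forward diagonals) so each pair is counted once.
From row 0: 5 unlike of 15 pairs (running 5/15).
From row 1: 5 unlike of 10 pairs (running 10/25).
From row 2: 3 unlike of 8 pairs (running 13/33).
From row 3: 4 unlike of 14 pairs (running 17/47).
From row 4: 5 unlike of 15 pairs (running 22/62).
From row 5: 7 unlike of 12 pairs (running 29/74).
From row 6: 2 unlike of 2 pairs (running 31/76).
Total adjacent occupied pairs: 76; unlike-type pairs: 31.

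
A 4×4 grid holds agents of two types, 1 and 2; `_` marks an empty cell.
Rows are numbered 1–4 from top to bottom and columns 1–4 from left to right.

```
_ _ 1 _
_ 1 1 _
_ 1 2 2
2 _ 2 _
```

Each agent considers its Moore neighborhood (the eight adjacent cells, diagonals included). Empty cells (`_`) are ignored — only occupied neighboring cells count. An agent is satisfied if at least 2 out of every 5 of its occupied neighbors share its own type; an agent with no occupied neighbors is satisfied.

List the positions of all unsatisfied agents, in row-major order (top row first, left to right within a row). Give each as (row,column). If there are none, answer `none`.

(4,1)

(1,3)1 2/2 ✓
(2,2)1 3/4 ✓
(2,3)1 3/5 ✓
(3,2)1 2/5 ✓
(3,3)2 2/5 ✓
(3,4)2 2/3 ✓
(4,1)2 0/1 ✗
(4,3)2 2/3 ✓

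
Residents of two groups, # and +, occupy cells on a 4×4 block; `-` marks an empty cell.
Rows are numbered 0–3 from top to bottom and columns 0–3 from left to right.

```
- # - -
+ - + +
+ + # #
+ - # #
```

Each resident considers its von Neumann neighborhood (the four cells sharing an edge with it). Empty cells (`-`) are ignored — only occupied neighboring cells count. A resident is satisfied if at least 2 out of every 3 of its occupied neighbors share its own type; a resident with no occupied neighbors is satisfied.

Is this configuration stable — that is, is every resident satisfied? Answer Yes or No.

(0,1)# 0/0 ✓
(1,0)+ 1/1 ✓
(1,2)+ 1/2 ✗
(1,3)+ 1/2 ✗
(2,0)+ 3/3 ✓
(2,1)+ 1/2 ✗
(2,2)# 2/4 ✗
(2,3)# 2/3 ✓
(3,0)+ 1/1 ✓
(3,2)# 2/2 ✓
(3,3)# 2/2 ✓
For instance (1,2) has only 1/2 same-type neighbors, below 2/3.

No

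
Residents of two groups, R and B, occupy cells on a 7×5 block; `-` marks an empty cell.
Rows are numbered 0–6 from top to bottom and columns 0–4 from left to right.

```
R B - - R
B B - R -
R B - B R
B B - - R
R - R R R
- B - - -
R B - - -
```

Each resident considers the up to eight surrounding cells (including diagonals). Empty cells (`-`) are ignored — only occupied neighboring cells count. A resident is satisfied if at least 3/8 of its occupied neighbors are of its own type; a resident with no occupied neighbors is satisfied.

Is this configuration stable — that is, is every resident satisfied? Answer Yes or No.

No

(0,0)R 0/3 not
(0,1)B 2/3 satisfied
(0,4)R 1/1 satisfied
(1,0)B 3/5 satisfied
(1,1)B 3/5 satisfied
(1,3)R 2/3 satisfied
(2,0)R 0/5 not
(2,1)B 4/5 satisfied
(2,3)B 0/3 not
(2,4)R 2/3 satisfied
(3,0)B 2/4 satisfied
(3,1)B 2/5 satisfied
(3,4)R 3/4 satisfied
(4,0)R 0/3 not
(4,2)R 1/3 not
(4,3)R 3/3 satisfied
(4,4)R 2/2 satisfied
(5,1)B 1/4 not
(6,0)R 0/2 not
(6,1)B 1/2 satisfied
For instance (0,0) has only 0/3 same-type neighbors, below 3/8.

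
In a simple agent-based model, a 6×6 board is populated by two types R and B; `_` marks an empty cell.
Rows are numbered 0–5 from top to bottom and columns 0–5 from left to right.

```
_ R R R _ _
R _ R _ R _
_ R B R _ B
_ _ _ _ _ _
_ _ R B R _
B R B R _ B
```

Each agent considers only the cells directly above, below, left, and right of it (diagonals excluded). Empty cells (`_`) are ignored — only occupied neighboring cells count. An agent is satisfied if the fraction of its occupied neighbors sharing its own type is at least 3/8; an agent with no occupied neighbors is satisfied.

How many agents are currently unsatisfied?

10

(0,1)R 1/1 satisfied
(0,2)R 3/3 satisfied
(0,3)R 1/1 satisfied
(1,0)R 0/0 satisfied
(1,2)R 1/2 satisfied
(1,4)R 0/0 satisfied
(2,1)R 0/1 not
(2,2)B 0/3 not
(2,3)R 0/1 not
(2,5)B 0/0 satisfied
(4,2)R 0/2 not
(4,3)B 0/3 not
(4,4)R 0/1 not
(5,0)B 0/1 not
(5,1)R 0/2 not
(5,2)B 0/3 not
(5,3)R 0/2 not
(5,5)B 0/0 satisfied
Unsatisfied: (2,1), (2,2), (2,3), (4,2), (4,3), (4,4), (5,0), (5,1), (5,2), (5,3) — 10 in total.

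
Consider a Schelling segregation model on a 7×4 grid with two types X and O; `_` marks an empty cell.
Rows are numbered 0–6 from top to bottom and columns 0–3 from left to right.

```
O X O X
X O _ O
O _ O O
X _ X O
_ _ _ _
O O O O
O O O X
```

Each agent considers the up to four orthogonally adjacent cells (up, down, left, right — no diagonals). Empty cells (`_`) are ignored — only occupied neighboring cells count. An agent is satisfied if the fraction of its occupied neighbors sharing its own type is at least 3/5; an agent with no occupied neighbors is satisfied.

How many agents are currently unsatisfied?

(0,0)O 0/2 not
(0,1)X 0/3 not
(0,2)O 0/2 not
(0,3)X 0/2 not
(1,0)X 0/3 not
(1,1)O 0/2 not
(1,3)O 1/2 not
(2,0)O 0/2 not
(2,2)O 1/2 not
(2,3)O 3/3 satisfied
(3,0)X 0/1 not
(3,2)X 0/2 not
(3,3)O 1/2 not
(5,0)O 2/2 satisfied
(5,1)O 3/3 satisfied
(5,2)O 3/3 satisfied
(5,3)O 1/2 not
(6,0)O 2/2 satisfied
(6,1)O 3/3 satisfied
(6,2)O 2/3 satisfied
(6,3)X 0/2 not
Unsatisfied: (0,0), (0,1), (0,2), (0,3), (1,0), (1,1), (1,3), (2,0), (2,2), (3,0), (3,2), (3,3), (5,3), (6,3) — 14 in total.

14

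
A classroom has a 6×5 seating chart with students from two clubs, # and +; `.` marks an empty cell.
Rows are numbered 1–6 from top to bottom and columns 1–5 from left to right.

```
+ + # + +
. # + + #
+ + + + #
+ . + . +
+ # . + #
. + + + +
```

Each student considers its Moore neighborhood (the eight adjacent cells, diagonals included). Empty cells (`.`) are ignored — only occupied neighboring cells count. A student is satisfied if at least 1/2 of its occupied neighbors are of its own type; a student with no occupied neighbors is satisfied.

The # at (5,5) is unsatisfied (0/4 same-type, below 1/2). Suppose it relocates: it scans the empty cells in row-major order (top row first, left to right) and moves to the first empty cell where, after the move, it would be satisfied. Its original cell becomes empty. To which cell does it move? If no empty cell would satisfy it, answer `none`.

Vacating (5,5). Empty cells in order:
  (2,1): 1/5 same-type → still unsatisfied.
  (4,2): 1/7 same-type → still unsatisfied.
  (4,4): 1/6 same-type → still unsatisfied.
  (5,3): 1/6 same-type → still unsatisfied.
  (6,1): 1/3 same-type → still unsatisfied.

none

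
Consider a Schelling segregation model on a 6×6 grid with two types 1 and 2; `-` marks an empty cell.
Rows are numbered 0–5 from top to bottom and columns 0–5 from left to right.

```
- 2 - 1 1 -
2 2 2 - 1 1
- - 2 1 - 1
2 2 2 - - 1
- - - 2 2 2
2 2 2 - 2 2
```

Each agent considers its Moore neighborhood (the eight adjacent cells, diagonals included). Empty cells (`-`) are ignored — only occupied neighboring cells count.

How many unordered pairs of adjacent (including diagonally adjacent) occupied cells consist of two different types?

6

Scan each occupied cell's neighbors to the right and below (and the two forward diagonals) so each pair is counted once.
From row 0: 1 unlike of 8 pairs (running 1/8).
From row 1: 1 unlike of 9 pairs (running 2/17).
From row 2: 2 unlike of 5 pairs (running 4/22).
From row 3: 2 unlike of 5 pairs (running 6/27).
From row 4: 0 unlike of 8 pairs (running 6/35).
From row 5: 0 unlike of 3 pairs (running 6/38).
Total adjacent occupied pairs: 38; unlike-type pairs: 6.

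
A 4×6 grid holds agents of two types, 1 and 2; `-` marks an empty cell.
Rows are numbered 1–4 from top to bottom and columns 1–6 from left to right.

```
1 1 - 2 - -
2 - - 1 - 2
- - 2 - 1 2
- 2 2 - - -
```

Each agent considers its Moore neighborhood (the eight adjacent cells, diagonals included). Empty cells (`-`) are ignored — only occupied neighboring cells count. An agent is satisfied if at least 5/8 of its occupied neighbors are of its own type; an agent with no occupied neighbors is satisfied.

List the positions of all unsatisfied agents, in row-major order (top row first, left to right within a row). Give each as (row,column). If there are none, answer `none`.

(1,1), (1,2), (1,4), (2,1), (2,4), (2,6), (3,5), (3,6)

Row 1: (1,1)1 1/2 unhappy · (1,2)1 1/2 unhappy · (1,4)2 0/1 unhappy
Row 2: (2,1)2 0/2 unhappy · (2,4)1 1/3 unhappy · (2,6)2 1/2 unhappy
Row 3: (3,3)2 2/3 ok · (3,5)1 1/3 unhappy · (3,6)2 1/2 unhappy
Row 4: (4,2)2 2/2 ok · (4,3)2 2/2 ok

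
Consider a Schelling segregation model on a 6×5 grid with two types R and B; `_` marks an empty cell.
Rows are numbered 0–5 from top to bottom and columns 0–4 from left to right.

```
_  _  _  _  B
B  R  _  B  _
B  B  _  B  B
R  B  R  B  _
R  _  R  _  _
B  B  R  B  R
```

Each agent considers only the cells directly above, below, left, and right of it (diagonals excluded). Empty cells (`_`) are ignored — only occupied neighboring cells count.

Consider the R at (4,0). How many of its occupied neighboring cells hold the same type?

Occupied neighbors of (4,0): (3,0)=R, (5,0)=B.
Same type (R): 1 of 2.

1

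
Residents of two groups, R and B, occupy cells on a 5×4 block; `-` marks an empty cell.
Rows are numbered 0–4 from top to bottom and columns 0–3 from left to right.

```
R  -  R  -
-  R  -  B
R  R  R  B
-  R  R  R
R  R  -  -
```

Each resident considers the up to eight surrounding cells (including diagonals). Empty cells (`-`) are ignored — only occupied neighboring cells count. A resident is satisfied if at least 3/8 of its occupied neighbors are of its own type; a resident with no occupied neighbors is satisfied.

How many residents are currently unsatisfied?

2

Row 0: (0,0)R 1/1 ok · (0,2)R 1/2 ok
Row 1: (1,1)R 5/5 ok · (1,3)B 1/3 unhappy
Row 2: (2,0)R 3/3 ok · (2,1)R 5/5 ok · (2,2)R 5/7 ok · (2,3)B 1/4 unhappy
Row 3: (3,1)R 6/6 ok · (3,2)R 5/6 ok · (3,3)R 2/3 ok
Row 4: (4,0)R 2/2 ok · (4,1)R 3/3 ok
Unsatisfied: (1,3), (2,3) — 2 in total.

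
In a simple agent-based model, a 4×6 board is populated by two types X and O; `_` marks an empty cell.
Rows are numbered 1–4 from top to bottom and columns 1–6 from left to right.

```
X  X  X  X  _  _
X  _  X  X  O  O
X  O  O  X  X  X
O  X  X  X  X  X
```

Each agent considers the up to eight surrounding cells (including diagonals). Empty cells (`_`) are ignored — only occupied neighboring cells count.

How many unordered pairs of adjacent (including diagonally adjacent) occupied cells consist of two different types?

20

Scan each occupied cell's neighbors to the right and below (and the two forward diagonals) so each pair is counted once.
Row 1: X(1,1)–X(1,2)= X(1,1)–X(2,1)= X(1,2)–X(1,3)= X(1,2)–X(2,3)= X(1,2)–X(2,1)= X(1,3)–X(1,4)= X(1,3)–X(2,3)= X(1,3)–X(2,4)= X(1,4)–X(2,4)= X(1,4)–O(2,5)≠ X(1,4)–X(2,3)=  → 1/11 unlike.
Row 2: X(2,1)–X(3,1)= X(2,1)–O(3,2)≠ X(2,3)–X(2,4)= X(2,3)–O(3,3)≠ X(2,3)–X(3,4)= X(2,3)–O(3,2)≠ X(2,4)–O(2,5)≠ X(2,4)–X(3,4)= X(2,4)–X(3,5)= X(2,4)–O(3,3)≠ O(2,5)–O(2,6)= O(2,5)–X(3,5)≠ O(2,5)–X(3,6)≠ O(2,5)–X(3,4)≠ O(2,6)–X(3,6)≠ O(2,6)–X(3,5)≠  → 10/16 unlike.
Row 3: X(3,1)–O(3,2)≠ X(3,1)–O(4,1)≠ X(3,1)–X(4,2)= O(3,2)–O(3,3)= O(3,2)–X(4,2)≠ O(3,2)–X(4,3)≠ O(3,2)–O(4,1)= O(3,3)–X(3,4)≠ O(3,3)–X(4,3)≠ O(3,3)–X(4,4)≠ O(3,3)–X(4,2)≠ X(3,4)–X(3,5)= X(3,4)–X(4,4)= X(3,4)–X(4,5)= X(3,4)–X(4,3)= X(3,5)–X(3,6)= X(3,5)–X(4,5)= X(3,5)–X(4,6)= X(3,5)–X(4,4)= X(3,6)–X(4,6)= X(3,6)–X(4,5)=  → 8/21 unlike.
Row 4: O(4,1)–X(4,2)≠ X(4,2)–X(4,3)= X(4,3)–X(4,4)= X(4,4)–X(4,5)= X(4,5)–X(4,6)=  → 1/5 unlike.
Total adjacent occupied pairs: 53; unlike-type pairs: 20.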